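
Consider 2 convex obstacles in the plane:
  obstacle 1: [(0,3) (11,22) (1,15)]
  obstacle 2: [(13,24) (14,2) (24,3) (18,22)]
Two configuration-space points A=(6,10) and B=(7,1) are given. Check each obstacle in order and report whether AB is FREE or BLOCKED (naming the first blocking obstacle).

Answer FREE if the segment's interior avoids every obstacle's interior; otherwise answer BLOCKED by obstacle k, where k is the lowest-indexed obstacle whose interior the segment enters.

Obstacle 1 [(0,3) (11,22) (1,15)]:
  edge (0,3)–(11,22): clear
  edge (11,22)–(1,15): clear
  edge (1,15)–(0,3): clear
  midpoint (13/2,11/2) outside
  → clear
Obstacle 2 [(13,24) (14,2) (24,3) (18,22)]:
  edge (13,24)–(14,2): clear
  edge (14,2)–(24,3): clear
  edge (24,3)–(18,22): clear
  edge (18,22)–(13,24): clear
  midpoint (13/2,11/2) outside
  → clear

FREE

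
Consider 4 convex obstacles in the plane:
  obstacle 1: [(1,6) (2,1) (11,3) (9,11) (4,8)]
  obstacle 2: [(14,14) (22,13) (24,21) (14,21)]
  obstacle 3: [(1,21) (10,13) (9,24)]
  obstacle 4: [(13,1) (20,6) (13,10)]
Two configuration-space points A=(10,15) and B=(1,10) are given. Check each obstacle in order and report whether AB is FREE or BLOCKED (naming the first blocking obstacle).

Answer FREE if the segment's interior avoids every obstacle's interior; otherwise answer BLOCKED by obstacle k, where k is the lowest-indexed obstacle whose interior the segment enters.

Obstacle 1 [(1,6) (2,1) (11,3) (9,11) (4,8)]:
  edge (1,6)–(2,1): clear
  edge (2,1)–(11,3): clear
  edge (11,3)–(9,11): clear
  edge (9,11)–(4,8): clear
  edge (4,8)–(1,6): clear
  midpoint (11/2,25/2) outside
  → clear
Obstacle 2 [(14,14) (22,13) (24,21) (14,21)]:
  edge (14,14)–(22,13): clear
  edge (22,13)–(24,21): clear
  edge (24,21)–(14,21): clear
  edge (14,21)–(14,14): clear
  midpoint (11/2,25/2) outside
  → clear
Obstacle 3 [(1,21) (10,13) (9,24)]:
  edge (1,21)–(10,13): crosses AB
  edge (10,13)–(9,24): crosses AB
  edge (9,24)–(1,21): clear
  → BLOCKED
Obstacle 4 [(13,1) (20,6) (13,10)]:
  edge (13,1)–(20,6): clear
  edge (20,6)–(13,10): clear
  edge (13,10)–(13,1): clear
  midpoint (11/2,25/2) outside
  → clear

BLOCKED by obstacle 3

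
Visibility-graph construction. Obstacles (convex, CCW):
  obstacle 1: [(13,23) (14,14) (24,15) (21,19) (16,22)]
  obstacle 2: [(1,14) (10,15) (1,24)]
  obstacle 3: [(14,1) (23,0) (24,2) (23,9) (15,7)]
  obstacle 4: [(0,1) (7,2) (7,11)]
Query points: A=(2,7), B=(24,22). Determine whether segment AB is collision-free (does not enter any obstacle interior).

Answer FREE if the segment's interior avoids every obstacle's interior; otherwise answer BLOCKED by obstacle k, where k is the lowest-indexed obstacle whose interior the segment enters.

Obstacle 1 [(13,23) (14,14) (24,15) (21,19) (16,22)]:
  edge (13,23)–(14,14): crosses AB
  edge (14,14)–(24,15): clear
  edge (24,15)–(21,19): clear
  edge (21,19)–(16,22): crosses AB
  edge (16,22)–(13,23): clear
  → BLOCKED
Obstacle 2 [(1,14) (10,15) (1,24)]:
  edge (1,14)–(10,15): clear
  edge (10,15)–(1,24): clear
  edge (1,24)–(1,14): clear
  midpoint (13,29/2) outside
  → clear
Obstacle 3 [(14,1) (23,0) (24,2) (23,9) (15,7)]:
  edge (14,1)–(23,0): clear
  edge (23,0)–(24,2): clear
  edge (24,2)–(23,9): clear
  edge (23,9)–(15,7): clear
  edge (15,7)–(14,1): clear
  midpoint (13,29/2) outside
  → clear
Obstacle 4 [(0,1) (7,2) (7,11)]:
  edge (0,1)–(7,2): clear
  edge (7,2)–(7,11): crosses AB
  edge (7,11)–(0,1): crosses AB
  → BLOCKED

BLOCKED by obstacle 1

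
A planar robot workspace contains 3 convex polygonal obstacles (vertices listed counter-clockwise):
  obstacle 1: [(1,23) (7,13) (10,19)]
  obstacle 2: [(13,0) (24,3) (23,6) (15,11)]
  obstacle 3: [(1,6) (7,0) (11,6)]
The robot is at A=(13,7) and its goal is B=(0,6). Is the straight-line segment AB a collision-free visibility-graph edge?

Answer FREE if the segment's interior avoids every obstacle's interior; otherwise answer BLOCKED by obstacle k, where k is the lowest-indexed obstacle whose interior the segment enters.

FREE

Obstacle 1 [(1,23) (7,13) (10,19)]:
  edge (1,23)–(7,13): clear
  edge (7,13)–(10,19): clear
  edge (10,19)–(1,23): clear
  midpoint (13/2,13/2) outside
  → clear
Obstacle 2 [(13,0) (24,3) (23,6) (15,11)]:
  edge (13,0)–(24,3): clear
  edge (24,3)–(23,6): clear
  edge (23,6)–(15,11): clear
  edge (15,11)–(13,0): clear
  midpoint (13/2,13/2) outside
  → clear
Obstacle 3 [(1,6) (7,0) (11,6)]:
  edge (1,6)–(7,0): clear
  edge (7,0)–(11,6): clear
  edge (11,6)–(1,6): clear
  midpoint (13/2,13/2) outside
  → clear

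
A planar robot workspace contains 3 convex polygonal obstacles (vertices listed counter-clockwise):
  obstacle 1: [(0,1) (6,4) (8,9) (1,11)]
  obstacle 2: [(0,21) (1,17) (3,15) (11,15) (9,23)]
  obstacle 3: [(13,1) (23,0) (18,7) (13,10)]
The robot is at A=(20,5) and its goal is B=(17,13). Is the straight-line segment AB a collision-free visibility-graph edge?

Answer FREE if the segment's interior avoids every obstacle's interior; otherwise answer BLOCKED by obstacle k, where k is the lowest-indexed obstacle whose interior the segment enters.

FREE

Obstacle 1 [(0,1) (6,4) (8,9) (1,11)]:
  edge (0,1)–(6,4): clear
  edge (6,4)–(8,9): clear
  edge (8,9)–(1,11): clear
  edge (1,11)–(0,1): clear
  midpoint (37/2,9) outside
  → clear
Obstacle 2 [(0,21) (1,17) (3,15) (11,15) (9,23)]:
  edge (0,21)–(1,17): clear
  edge (1,17)–(3,15): clear
  edge (3,15)–(11,15): clear
  edge (11,15)–(9,23): clear
  edge (9,23)–(0,21): clear
  midpoint (37/2,9) outside
  → clear
Obstacle 3 [(13,1) (23,0) (18,7) (13,10)]:
  edge (13,1)–(23,0): clear
  edge (23,0)–(18,7): clear
  edge (18,7)–(13,10): clear
  edge (13,10)–(13,1): clear
  midpoint (37/2,9) outside
  → clear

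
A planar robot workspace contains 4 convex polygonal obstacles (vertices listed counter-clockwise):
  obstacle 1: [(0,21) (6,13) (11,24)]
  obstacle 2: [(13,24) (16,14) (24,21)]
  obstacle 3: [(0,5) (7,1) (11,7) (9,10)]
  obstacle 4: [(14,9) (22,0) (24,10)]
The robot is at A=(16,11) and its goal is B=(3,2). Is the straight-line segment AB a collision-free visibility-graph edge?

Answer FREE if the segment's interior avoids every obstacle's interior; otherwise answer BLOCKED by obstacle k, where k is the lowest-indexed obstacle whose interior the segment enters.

BLOCKED by obstacle 3

Obstacle 1 [(0,21) (6,13) (11,24)]:
  edge (0,21)–(6,13): clear
  edge (6,13)–(11,24): clear
  edge (11,24)–(0,21): clear
  midpoint (19/2,13/2) outside
  → clear
Obstacle 2 [(13,24) (16,14) (24,21)]:
  edge (13,24)–(16,14): clear
  edge (16,14)–(24,21): clear
  edge (24,21)–(13,24): clear
  midpoint (19/2,13/2) outside
  → clear
Obstacle 3 [(0,5) (7,1) (11,7) (9,10)]:
  edge (0,5)–(7,1): crosses AB
  edge (7,1)–(11,7): clear
  edge (11,7)–(9,10): crosses AB
  edge (9,10)–(0,5): clear
  → BLOCKED
Obstacle 4 [(14,9) (22,0) (24,10)]:
  edge (14,9)–(22,0): clear
  edge (22,0)–(24,10): clear
  edge (24,10)–(14,9): clear
  midpoint (19/2,13/2) outside
  → clear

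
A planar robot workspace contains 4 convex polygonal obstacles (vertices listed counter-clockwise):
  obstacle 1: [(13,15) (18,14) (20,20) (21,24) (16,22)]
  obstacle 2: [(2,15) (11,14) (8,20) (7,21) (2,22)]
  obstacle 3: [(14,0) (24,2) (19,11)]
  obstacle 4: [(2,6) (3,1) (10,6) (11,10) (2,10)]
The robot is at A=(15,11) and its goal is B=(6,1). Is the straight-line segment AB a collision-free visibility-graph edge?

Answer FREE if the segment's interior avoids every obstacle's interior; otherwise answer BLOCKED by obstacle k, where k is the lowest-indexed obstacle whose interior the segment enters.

Obstacle 1 [(13,15) (18,14) (20,20) (21,24) (16,22)]:
  edge (13,15)–(18,14): clear
  edge (18,14)–(20,20): clear
  edge (20,20)–(21,24): clear
  edge (21,24)–(16,22): clear
  edge (16,22)–(13,15): clear
  midpoint (21/2,6) outside
  → clear
Obstacle 2 [(2,15) (11,14) (8,20) (7,21) (2,22)]:
  edge (2,15)–(11,14): clear
  edge (11,14)–(8,20): clear
  edge (8,20)–(7,21): clear
  edge (7,21)–(2,22): clear
  edge (2,22)–(2,15): clear
  midpoint (21/2,6) outside
  → clear
Obstacle 3 [(14,0) (24,2) (19,11)]:
  edge (14,0)–(24,2): clear
  edge (24,2)–(19,11): clear
  edge (19,11)–(14,0): clear
  midpoint (21/2,6) outside
  → clear
Obstacle 4 [(2,6) (3,1) (10,6) (11,10) (2,10)]:
  edge (2,6)–(3,1): clear
  edge (3,1)–(10,6): clear
  edge (10,6)–(11,10): clear
  edge (11,10)–(2,10): clear
  edge (2,10)–(2,6): clear
  midpoint (21/2,6) outside
  → clear

FREE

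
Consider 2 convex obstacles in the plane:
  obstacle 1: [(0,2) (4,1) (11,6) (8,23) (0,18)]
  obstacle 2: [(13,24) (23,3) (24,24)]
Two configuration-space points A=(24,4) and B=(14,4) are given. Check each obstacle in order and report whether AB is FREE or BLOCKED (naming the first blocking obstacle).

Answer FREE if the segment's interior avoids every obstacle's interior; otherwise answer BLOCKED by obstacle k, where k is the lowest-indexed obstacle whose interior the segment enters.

Obstacle 1 [(0,2) (4,1) (11,6) (8,23) (0,18)]:
  edge (0,2)–(4,1): clear
  edge (4,1)–(11,6): clear
  edge (11,6)–(8,23): clear
  edge (8,23)–(0,18): clear
  edge (0,18)–(0,2): clear
  midpoint (19,4) outside
  → clear
Obstacle 2 [(13,24) (23,3) (24,24)]:
  edge (13,24)–(23,3): crosses AB
  edge (23,3)–(24,24): crosses AB
  edge (24,24)–(13,24): clear
  → BLOCKED

BLOCKED by obstacle 2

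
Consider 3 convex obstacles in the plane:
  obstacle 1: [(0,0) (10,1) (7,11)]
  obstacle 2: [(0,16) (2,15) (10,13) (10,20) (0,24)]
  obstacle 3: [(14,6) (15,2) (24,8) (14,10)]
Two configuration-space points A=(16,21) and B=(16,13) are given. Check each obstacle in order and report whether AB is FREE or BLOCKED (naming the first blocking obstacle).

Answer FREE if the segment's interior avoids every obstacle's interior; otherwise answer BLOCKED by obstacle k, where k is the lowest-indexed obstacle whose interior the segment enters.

Obstacle 1 [(0,0) (10,1) (7,11)]:
  edge (0,0)–(10,1): clear
  edge (10,1)–(7,11): clear
  edge (7,11)–(0,0): clear
  midpoint (16,17) outside
  → clear
Obstacle 2 [(0,16) (2,15) (10,13) (10,20) (0,24)]:
  edge (0,16)–(2,15): clear
  edge (2,15)–(10,13): clear
  edge (10,13)–(10,20): clear
  edge (10,20)–(0,24): clear
  edge (0,24)–(0,16): clear
  midpoint (16,17) outside
  → clear
Obstacle 3 [(14,6) (15,2) (24,8) (14,10)]:
  edge (14,6)–(15,2): clear
  edge (15,2)–(24,8): clear
  edge (24,8)–(14,10): clear
  edge (14,10)–(14,6): clear
  midpoint (16,17) outside
  → clear

FREE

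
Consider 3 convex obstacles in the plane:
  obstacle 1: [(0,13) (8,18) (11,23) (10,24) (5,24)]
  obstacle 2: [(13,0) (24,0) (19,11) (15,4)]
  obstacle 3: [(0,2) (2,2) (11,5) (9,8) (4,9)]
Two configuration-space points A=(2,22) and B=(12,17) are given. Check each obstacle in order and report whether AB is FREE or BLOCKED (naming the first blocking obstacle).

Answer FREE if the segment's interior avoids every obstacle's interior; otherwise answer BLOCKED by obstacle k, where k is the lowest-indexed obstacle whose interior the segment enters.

Obstacle 1 [(0,13) (8,18) (11,23) (10,24) (5,24)]:
  edge (0,13)–(8,18): clear
  edge (8,18)–(11,23): crosses AB
  edge (11,23)–(10,24): clear
  edge (10,24)–(5,24): clear
  edge (5,24)–(0,13): crosses AB
  → BLOCKED
Obstacle 2 [(13,0) (24,0) (19,11) (15,4)]:
  edge (13,0)–(24,0): clear
  edge (24,0)–(19,11): clear
  edge (19,11)–(15,4): clear
  edge (15,4)–(13,0): clear
  midpoint (7,39/2) outside
  → clear
Obstacle 3 [(0,2) (2,2) (11,5) (9,8) (4,9)]:
  edge (0,2)–(2,2): clear
  edge (2,2)–(11,5): clear
  edge (11,5)–(9,8): clear
  edge (9,8)–(4,9): clear
  edge (4,9)–(0,2): clear
  midpoint (7,39/2) outside
  → clear

BLOCKED by obstacle 1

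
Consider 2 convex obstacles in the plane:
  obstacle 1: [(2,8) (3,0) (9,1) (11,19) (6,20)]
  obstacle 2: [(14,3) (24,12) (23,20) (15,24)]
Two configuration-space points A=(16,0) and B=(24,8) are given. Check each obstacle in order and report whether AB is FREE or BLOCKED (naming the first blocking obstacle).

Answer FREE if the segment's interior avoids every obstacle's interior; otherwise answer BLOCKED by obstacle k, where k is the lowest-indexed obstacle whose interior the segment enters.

FREE

Obstacle 1 [(2,8) (3,0) (9,1) (11,19) (6,20)]:
  edge (2,8)–(3,0): clear
  edge (3,0)–(9,1): clear
  edge (9,1)–(11,19): clear
  edge (11,19)–(6,20): clear
  edge (6,20)–(2,8): clear
  midpoint (20,4) outside
  → clear
Obstacle 2 [(14,3) (24,12) (23,20) (15,24)]:
  edge (14,3)–(24,12): clear
  edge (24,12)–(23,20): clear
  edge (23,20)–(15,24): clear
  edge (15,24)–(14,3): clear
  midpoint (20,4) outside
  → clear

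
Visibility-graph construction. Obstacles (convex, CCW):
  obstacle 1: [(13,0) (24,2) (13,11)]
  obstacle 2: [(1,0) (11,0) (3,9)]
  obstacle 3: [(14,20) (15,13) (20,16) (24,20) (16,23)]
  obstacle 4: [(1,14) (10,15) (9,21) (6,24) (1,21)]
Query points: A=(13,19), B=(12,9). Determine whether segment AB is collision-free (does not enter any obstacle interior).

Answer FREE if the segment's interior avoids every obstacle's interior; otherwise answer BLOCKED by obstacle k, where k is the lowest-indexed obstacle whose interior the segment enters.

Obstacle 1 [(13,0) (24,2) (13,11)]:
  edge (13,0)–(24,2): clear
  edge (24,2)–(13,11): clear
  edge (13,11)–(13,0): clear
  midpoint (25/2,14) outside
  → clear
Obstacle 2 [(1,0) (11,0) (3,9)]:
  edge (1,0)–(11,0): clear
  edge (11,0)–(3,9): clear
  edge (3,9)–(1,0): clear
  midpoint (25/2,14) outside
  → clear
Obstacle 3 [(14,20) (15,13) (20,16) (24,20) (16,23)]:
  edge (14,20)–(15,13): clear
  edge (15,13)–(20,16): clear
  edge (20,16)–(24,20): clear
  edge (24,20)–(16,23): clear
  edge (16,23)–(14,20): clear
  midpoint (25/2,14) outside
  → clear
Obstacle 4 [(1,14) (10,15) (9,21) (6,24) (1,21)]:
  edge (1,14)–(10,15): clear
  edge (10,15)–(9,21): clear
  edge (9,21)–(6,24): clear
  edge (6,24)–(1,21): clear
  edge (1,21)–(1,14): clear
  midpoint (25/2,14) outside
  → clear

FREE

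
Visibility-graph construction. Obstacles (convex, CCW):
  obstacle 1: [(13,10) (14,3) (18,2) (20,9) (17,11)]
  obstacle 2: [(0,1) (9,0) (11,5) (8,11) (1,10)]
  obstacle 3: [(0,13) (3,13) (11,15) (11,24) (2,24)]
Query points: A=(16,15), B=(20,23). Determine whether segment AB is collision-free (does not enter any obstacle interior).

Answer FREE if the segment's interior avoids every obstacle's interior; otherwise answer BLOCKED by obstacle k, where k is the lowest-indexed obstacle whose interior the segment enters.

Obstacle 1 [(13,10) (14,3) (18,2) (20,9) (17,11)]:
  edge (13,10)–(14,3): clear
  edge (14,3)–(18,2): clear
  edge (18,2)–(20,9): clear
  edge (20,9)–(17,11): clear
  edge (17,11)–(13,10): clear
  midpoint (18,19) outside
  → clear
Obstacle 2 [(0,1) (9,0) (11,5) (8,11) (1,10)]:
  edge (0,1)–(9,0): clear
  edge (9,0)–(11,5): clear
  edge (11,5)–(8,11): clear
  edge (8,11)–(1,10): clear
  edge (1,10)–(0,1): clear
  midpoint (18,19) outside
  → clear
Obstacle 3 [(0,13) (3,13) (11,15) (11,24) (2,24)]:
  edge (0,13)–(3,13): clear
  edge (3,13)–(11,15): clear
  edge (11,15)–(11,24): clear
  edge (11,24)–(2,24): clear
  edge (2,24)–(0,13): clear
  midpoint (18,19) outside
  → clear

FREE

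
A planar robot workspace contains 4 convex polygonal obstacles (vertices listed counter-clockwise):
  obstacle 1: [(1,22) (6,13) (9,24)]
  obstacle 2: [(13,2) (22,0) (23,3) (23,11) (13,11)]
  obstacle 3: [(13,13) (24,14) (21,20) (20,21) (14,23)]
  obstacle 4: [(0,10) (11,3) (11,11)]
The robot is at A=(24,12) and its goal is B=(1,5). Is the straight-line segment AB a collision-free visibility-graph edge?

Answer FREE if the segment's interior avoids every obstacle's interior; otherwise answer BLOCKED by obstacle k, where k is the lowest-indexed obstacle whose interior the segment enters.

Obstacle 1 [(1,22) (6,13) (9,24)]:
  edge (1,22)–(6,13): clear
  edge (6,13)–(9,24): clear
  edge (9,24)–(1,22): clear
  midpoint (25/2,17/2) outside
  → clear
Obstacle 2 [(13,2) (22,0) (23,3) (23,11) (13,11)]:
  edge (13,2)–(22,0): clear
  edge (22,0)–(23,3): clear
  edge (23,3)–(23,11): clear
  edge (23,11)–(13,11): crosses AB
  edge (13,11)–(13,2): crosses AB
  → BLOCKED
Obstacle 3 [(13,13) (24,14) (21,20) (20,21) (14,23)]:
  edge (13,13)–(24,14): clear
  edge (24,14)–(21,20): clear
  edge (21,20)–(20,21): clear
  edge (20,21)–(14,23): clear
  edge (14,23)–(13,13): clear
  midpoint (25/2,17/2) outside
  → clear
Obstacle 4 [(0,10) (11,3) (11,11)]:
  edge (0,10)–(11,3): crosses AB
  edge (11,3)–(11,11): crosses AB
  edge (11,11)–(0,10): clear
  → BLOCKED

BLOCKED by obstacle 2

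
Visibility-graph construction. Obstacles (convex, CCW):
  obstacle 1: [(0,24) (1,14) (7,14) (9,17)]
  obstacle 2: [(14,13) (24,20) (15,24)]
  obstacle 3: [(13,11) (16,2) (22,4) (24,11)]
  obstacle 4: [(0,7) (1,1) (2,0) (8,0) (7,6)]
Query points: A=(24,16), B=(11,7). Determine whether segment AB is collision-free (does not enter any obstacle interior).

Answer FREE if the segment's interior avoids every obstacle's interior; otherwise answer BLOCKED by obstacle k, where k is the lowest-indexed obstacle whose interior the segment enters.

BLOCKED by obstacle 3

Obstacle 1 [(0,24) (1,14) (7,14) (9,17)]:
  edge (0,24)–(1,14): clear
  edge (1,14)–(7,14): clear
  edge (7,14)–(9,17): clear
  edge (9,17)–(0,24): clear
  midpoint (35/2,23/2) outside
  → clear
Obstacle 2 [(14,13) (24,20) (15,24)]:
  edge (14,13)–(24,20): clear
  edge (24,20)–(15,24): clear
  edge (15,24)–(14,13): clear
  midpoint (35/2,23/2) outside
  → clear
Obstacle 3 [(13,11) (16,2) (22,4) (24,11)]:
  edge (13,11)–(16,2): crosses AB
  edge (16,2)–(22,4): clear
  edge (22,4)–(24,11): clear
  edge (24,11)–(13,11): crosses AB
  → BLOCKED
Obstacle 4 [(0,7) (1,1) (2,0) (8,0) (7,6)]:
  edge (0,7)–(1,1): clear
  edge (1,1)–(2,0): clear
  edge (2,0)–(8,0): clear
  edge (8,0)–(7,6): clear
  edge (7,6)–(0,7): clear
  midpoint (35/2,23/2) outside
  → clear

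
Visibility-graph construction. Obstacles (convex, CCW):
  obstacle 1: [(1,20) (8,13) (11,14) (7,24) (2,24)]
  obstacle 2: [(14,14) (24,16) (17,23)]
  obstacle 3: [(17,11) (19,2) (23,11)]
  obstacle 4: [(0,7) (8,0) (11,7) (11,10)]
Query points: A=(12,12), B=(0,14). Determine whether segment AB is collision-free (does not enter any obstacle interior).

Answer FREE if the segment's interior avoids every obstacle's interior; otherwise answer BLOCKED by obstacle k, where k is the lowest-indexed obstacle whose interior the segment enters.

Obstacle 1 [(1,20) (8,13) (11,14) (7,24) (2,24)]:
  edge (1,20)–(8,13): clear
  edge (8,13)–(11,14): clear
  edge (11,14)–(7,24): clear
  edge (7,24)–(2,24): clear
  edge (2,24)–(1,20): clear
  midpoint (6,13) outside
  → clear
Obstacle 2 [(14,14) (24,16) (17,23)]:
  edge (14,14)–(24,16): clear
  edge (24,16)–(17,23): clear
  edge (17,23)–(14,14): clear
  midpoint (6,13) outside
  → clear
Obstacle 3 [(17,11) (19,2) (23,11)]:
  edge (17,11)–(19,2): clear
  edge (19,2)–(23,11): clear
  edge (23,11)–(17,11): clear
  midpoint (6,13) outside
  → clear
Obstacle 4 [(0,7) (8,0) (11,7) (11,10)]:
  edge (0,7)–(8,0): clear
  edge (8,0)–(11,7): clear
  edge (11,7)–(11,10): clear
  edge (11,10)–(0,7): clear
  midpoint (6,13) outside
  → clear

FREE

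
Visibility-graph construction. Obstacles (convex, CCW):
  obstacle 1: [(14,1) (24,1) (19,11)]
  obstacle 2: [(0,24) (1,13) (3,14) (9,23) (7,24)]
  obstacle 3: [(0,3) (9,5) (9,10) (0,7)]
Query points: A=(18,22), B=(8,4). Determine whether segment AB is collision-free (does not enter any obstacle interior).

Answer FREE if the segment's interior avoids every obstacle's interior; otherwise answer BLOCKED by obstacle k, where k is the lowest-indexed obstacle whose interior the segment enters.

BLOCKED by obstacle 3

Obstacle 1 [(14,1) (24,1) (19,11)]:
  edge (14,1)–(24,1): clear
  edge (24,1)–(19,11): clear
  edge (19,11)–(14,1): clear
  midpoint (13,13) outside
  → clear
Obstacle 2 [(0,24) (1,13) (3,14) (9,23) (7,24)]:
  edge (0,24)–(1,13): clear
  edge (1,13)–(3,14): clear
  edge (3,14)–(9,23): clear
  edge (9,23)–(7,24): clear
  edge (7,24)–(0,24): clear
  midpoint (13,13) outside
  → clear
Obstacle 3 [(0,3) (9,5) (9,10) (0,7)]:
  edge (0,3)–(9,5): crosses AB
  edge (9,5)–(9,10): crosses AB
  edge (9,10)–(0,7): clear
  edge (0,7)–(0,3): clear
  → BLOCKED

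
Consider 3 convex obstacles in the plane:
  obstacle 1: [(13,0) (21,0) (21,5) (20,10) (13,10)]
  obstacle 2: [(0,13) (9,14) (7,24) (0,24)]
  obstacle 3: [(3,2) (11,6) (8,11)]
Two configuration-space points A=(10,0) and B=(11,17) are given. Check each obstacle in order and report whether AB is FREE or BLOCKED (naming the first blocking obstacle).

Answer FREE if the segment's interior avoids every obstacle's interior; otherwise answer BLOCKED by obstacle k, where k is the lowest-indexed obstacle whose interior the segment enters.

Obstacle 1 [(13,0) (21,0) (21,5) (20,10) (13,10)]:
  edge (13,0)–(21,0): clear
  edge (21,0)–(21,5): clear
  edge (21,5)–(20,10): clear
  edge (20,10)–(13,10): clear
  edge (13,10)–(13,0): clear
  midpoint (21/2,17/2) outside
  → clear
Obstacle 2 [(0,13) (9,14) (7,24) (0,24)]:
  edge (0,13)–(9,14): clear
  edge (9,14)–(7,24): clear
  edge (7,24)–(0,24): clear
  edge (0,24)–(0,13): clear
  midpoint (21/2,17/2) outside
  → clear
Obstacle 3 [(3,2) (11,6) (8,11)]:
  edge (3,2)–(11,6): crosses AB
  edge (11,6)–(8,11): crosses AB
  edge (8,11)–(3,2): clear
  → BLOCKED

BLOCKED by obstacle 3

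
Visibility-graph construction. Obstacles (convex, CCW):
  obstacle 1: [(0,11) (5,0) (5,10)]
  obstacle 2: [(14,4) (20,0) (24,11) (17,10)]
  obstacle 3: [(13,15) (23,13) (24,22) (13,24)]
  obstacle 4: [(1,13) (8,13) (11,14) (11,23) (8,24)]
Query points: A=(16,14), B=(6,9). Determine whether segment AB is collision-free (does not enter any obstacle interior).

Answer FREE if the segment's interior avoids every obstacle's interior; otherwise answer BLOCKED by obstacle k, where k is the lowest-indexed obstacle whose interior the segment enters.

FREE

Obstacle 1 [(0,11) (5,0) (5,10)]:
  edge (0,11)–(5,0): clear
  edge (5,0)–(5,10): clear
  edge (5,10)–(0,11): clear
  midpoint (11,23/2) outside
  → clear
Obstacle 2 [(14,4) (20,0) (24,11) (17,10)]:
  edge (14,4)–(20,0): clear
  edge (20,0)–(24,11): clear
  edge (24,11)–(17,10): clear
  edge (17,10)–(14,4): clear
  midpoint (11,23/2) outside
  → clear
Obstacle 3 [(13,15) (23,13) (24,22) (13,24)]:
  edge (13,15)–(23,13): clear
  edge (23,13)–(24,22): clear
  edge (24,22)–(13,24): clear
  edge (13,24)–(13,15): clear
  midpoint (11,23/2) outside
  → clear
Obstacle 4 [(1,13) (8,13) (11,14) (11,23) (8,24)]:
  edge (1,13)–(8,13): clear
  edge (8,13)–(11,14): clear
  edge (11,14)–(11,23): clear
  edge (11,23)–(8,24): clear
  edge (8,24)–(1,13): clear
  midpoint (11,23/2) outside
  → clear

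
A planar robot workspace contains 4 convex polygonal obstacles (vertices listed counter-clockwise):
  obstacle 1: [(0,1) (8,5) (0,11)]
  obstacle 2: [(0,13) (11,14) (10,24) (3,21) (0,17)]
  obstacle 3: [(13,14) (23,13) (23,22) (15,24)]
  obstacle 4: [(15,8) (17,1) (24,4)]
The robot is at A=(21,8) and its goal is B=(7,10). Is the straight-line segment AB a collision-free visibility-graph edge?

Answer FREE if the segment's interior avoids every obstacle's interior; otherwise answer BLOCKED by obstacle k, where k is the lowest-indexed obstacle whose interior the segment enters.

Obstacle 1 [(0,1) (8,5) (0,11)]:
  edge (0,1)–(8,5): clear
  edge (8,5)–(0,11): clear
  edge (0,11)–(0,1): clear
  midpoint (14,9) outside
  → clear
Obstacle 2 [(0,13) (11,14) (10,24) (3,21) (0,17)]:
  edge (0,13)–(11,14): clear
  edge (11,14)–(10,24): clear
  edge (10,24)–(3,21): clear
  edge (3,21)–(0,17): clear
  edge (0,17)–(0,13): clear
  midpoint (14,9) outside
  → clear
Obstacle 3 [(13,14) (23,13) (23,22) (15,24)]:
  edge (13,14)–(23,13): clear
  edge (23,13)–(23,22): clear
  edge (23,22)–(15,24): clear
  edge (15,24)–(13,14): clear
  midpoint (14,9) outside
  → clear
Obstacle 4 [(15,8) (17,1) (24,4)]:
  edge (15,8)–(17,1): clear
  edge (17,1)–(24,4): clear
  edge (24,4)–(15,8): clear
  midpoint (14,9) outside
  → clear

FREE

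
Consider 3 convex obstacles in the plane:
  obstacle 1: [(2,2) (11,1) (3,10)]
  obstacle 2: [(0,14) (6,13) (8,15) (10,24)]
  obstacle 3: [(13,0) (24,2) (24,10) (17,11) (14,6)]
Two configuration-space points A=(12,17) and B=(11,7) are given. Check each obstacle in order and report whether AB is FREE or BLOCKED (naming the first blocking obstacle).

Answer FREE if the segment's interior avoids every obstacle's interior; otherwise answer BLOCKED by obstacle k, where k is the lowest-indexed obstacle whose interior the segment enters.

Obstacle 1 [(2,2) (11,1) (3,10)]:
  edge (2,2)–(11,1): clear
  edge (11,1)–(3,10): clear
  edge (3,10)–(2,2): clear
  midpoint (23/2,12) outside
  → clear
Obstacle 2 [(0,14) (6,13) (8,15) (10,24)]:
  edge (0,14)–(6,13): clear
  edge (6,13)–(8,15): clear
  edge (8,15)–(10,24): clear
  edge (10,24)–(0,14): clear
  midpoint (23/2,12) outside
  → clear
Obstacle 3 [(13,0) (24,2) (24,10) (17,11) (14,6)]:
  edge (13,0)–(24,2): clear
  edge (24,2)–(24,10): clear
  edge (24,10)–(17,11): clear
  edge (17,11)–(14,6): clear
  edge (14,6)–(13,0): clear
  midpoint (23/2,12) outside
  → clear

FREE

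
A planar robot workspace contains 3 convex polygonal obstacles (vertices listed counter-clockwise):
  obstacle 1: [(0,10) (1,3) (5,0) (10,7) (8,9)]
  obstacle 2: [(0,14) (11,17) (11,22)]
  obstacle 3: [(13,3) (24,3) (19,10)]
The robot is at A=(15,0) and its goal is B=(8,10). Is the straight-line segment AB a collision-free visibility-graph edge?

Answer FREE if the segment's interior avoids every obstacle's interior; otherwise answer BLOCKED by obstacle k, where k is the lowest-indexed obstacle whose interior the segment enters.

Obstacle 1 [(0,10) (1,3) (5,0) (10,7) (8,9)]:
  edge (0,10)–(1,3): clear
  edge (1,3)–(5,0): clear
  edge (5,0)–(10,7): clear
  edge (10,7)–(8,9): clear
  edge (8,9)–(0,10): clear
  midpoint (23/2,5) outside
  → clear
Obstacle 2 [(0,14) (11,17) (11,22)]:
  edge (0,14)–(11,17): clear
  edge (11,17)–(11,22): clear
  edge (11,22)–(0,14): clear
  midpoint (23/2,5) outside
  → clear
Obstacle 3 [(13,3) (24,3) (19,10)]:
  edge (13,3)–(24,3): clear
  edge (24,3)–(19,10): clear
  edge (19,10)–(13,3): clear
  midpoint (23/2,5) outside
  → clear

FREE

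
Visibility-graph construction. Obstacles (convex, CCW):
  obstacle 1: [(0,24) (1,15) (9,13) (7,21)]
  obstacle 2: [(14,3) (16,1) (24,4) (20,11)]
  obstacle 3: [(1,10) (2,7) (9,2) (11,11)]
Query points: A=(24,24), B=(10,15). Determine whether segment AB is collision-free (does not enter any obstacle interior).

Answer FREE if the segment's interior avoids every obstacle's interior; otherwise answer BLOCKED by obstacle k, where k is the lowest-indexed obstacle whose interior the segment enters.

Obstacle 1 [(0,24) (1,15) (9,13) (7,21)]:
  edge (0,24)–(1,15): clear
  edge (1,15)–(9,13): clear
  edge (9,13)–(7,21): clear
  edge (7,21)–(0,24): clear
  midpoint (17,39/2) outside
  → clear
Obstacle 2 [(14,3) (16,1) (24,4) (20,11)]:
  edge (14,3)–(16,1): clear
  edge (16,1)–(24,4): clear
  edge (24,4)–(20,11): clear
  edge (20,11)–(14,3): clear
  midpoint (17,39/2) outside
  → clear
Obstacle 3 [(1,10) (2,7) (9,2) (11,11)]:
  edge (1,10)–(2,7): clear
  edge (2,7)–(9,2): clear
  edge (9,2)–(11,11): clear
  edge (11,11)–(1,10): clear
  midpoint (17,39/2) outside
  → clear

FREE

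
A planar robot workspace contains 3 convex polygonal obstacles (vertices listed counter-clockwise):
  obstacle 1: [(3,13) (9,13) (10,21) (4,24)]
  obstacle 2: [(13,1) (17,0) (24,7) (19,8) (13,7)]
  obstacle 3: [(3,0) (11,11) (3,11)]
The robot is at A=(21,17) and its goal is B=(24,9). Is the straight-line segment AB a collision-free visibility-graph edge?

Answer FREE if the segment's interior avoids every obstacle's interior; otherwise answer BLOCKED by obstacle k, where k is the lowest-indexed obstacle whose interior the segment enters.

FREE

Obstacle 1 [(3,13) (9,13) (10,21) (4,24)]:
  edge (3,13)–(9,13): clear
  edge (9,13)–(10,21): clear
  edge (10,21)–(4,24): clear
  edge (4,24)–(3,13): clear
  midpoint (45/2,13) outside
  → clear
Obstacle 2 [(13,1) (17,0) (24,7) (19,8) (13,7)]:
  edge (13,1)–(17,0): clear
  edge (17,0)–(24,7): clear
  edge (24,7)–(19,8): clear
  edge (19,8)–(13,7): clear
  edge (13,7)–(13,1): clear
  midpoint (45/2,13) outside
  → clear
Obstacle 3 [(3,0) (11,11) (3,11)]:
  edge (3,0)–(11,11): clear
  edge (11,11)–(3,11): clear
  edge (3,11)–(3,0): clear
  midpoint (45/2,13) outside
  → clear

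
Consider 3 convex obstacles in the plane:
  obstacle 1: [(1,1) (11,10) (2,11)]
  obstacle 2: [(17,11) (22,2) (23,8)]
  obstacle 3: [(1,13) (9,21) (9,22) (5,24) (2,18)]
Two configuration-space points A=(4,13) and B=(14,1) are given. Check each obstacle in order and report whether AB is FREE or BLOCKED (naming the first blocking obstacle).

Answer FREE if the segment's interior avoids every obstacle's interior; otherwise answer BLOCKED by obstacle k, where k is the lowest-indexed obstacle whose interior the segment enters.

BLOCKED by obstacle 1

Obstacle 1 [(1,1) (11,10) (2,11)]:
  edge (1,1)–(11,10): crosses AB
  edge (11,10)–(2,11): crosses AB
  edge (2,11)–(1,1): clear
  → BLOCKED
Obstacle 2 [(17,11) (22,2) (23,8)]:
  edge (17,11)–(22,2): clear
  edge (22,2)–(23,8): clear
  edge (23,8)–(17,11): clear
  midpoint (9,7) outside
  → clear
Obstacle 3 [(1,13) (9,21) (9,22) (5,24) (2,18)]:
  edge (1,13)–(9,21): clear
  edge (9,21)–(9,22): clear
  edge (9,22)–(5,24): clear
  edge (5,24)–(2,18): clear
  edge (2,18)–(1,13): clear
  midpoint (9,7) outside
  → clear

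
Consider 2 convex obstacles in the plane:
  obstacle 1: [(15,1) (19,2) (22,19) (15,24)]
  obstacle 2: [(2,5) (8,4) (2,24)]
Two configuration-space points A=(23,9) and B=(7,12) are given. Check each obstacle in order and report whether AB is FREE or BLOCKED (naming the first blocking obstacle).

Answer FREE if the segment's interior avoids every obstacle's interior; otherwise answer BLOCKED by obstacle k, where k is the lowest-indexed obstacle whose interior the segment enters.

Obstacle 1 [(15,1) (19,2) (22,19) (15,24)]:
  edge (15,1)–(19,2): clear
  edge (19,2)–(22,19): crosses AB
  edge (22,19)–(15,24): clear
  edge (15,24)–(15,1): crosses AB
  → BLOCKED
Obstacle 2 [(2,5) (8,4) (2,24)]:
  edge (2,5)–(8,4): clear
  edge (8,4)–(2,24): clear
  edge (2,24)–(2,5): clear
  midpoint (15,21/2) outside
  → clear

BLOCKED by obstacle 1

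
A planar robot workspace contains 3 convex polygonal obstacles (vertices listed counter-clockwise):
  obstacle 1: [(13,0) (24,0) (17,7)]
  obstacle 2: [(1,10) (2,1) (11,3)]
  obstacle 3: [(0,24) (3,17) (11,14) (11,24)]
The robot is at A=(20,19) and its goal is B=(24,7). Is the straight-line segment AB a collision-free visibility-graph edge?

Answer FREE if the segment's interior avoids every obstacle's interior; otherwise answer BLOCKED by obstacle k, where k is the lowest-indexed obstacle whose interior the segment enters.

Obstacle 1 [(13,0) (24,0) (17,7)]:
  edge (13,0)–(24,0): clear
  edge (24,0)–(17,7): clear
  edge (17,7)–(13,0): clear
  midpoint (22,13) outside
  → clear
Obstacle 2 [(1,10) (2,1) (11,3)]:
  edge (1,10)–(2,1): clear
  edge (2,1)–(11,3): clear
  edge (11,3)–(1,10): clear
  midpoint (22,13) outside
  → clear
Obstacle 3 [(0,24) (3,17) (11,14) (11,24)]:
  edge (0,24)–(3,17): clear
  edge (3,17)–(11,14): clear
  edge (11,14)–(11,24): clear
  edge (11,24)–(0,24): clear
  midpoint (22,13) outside
  → clear

FREE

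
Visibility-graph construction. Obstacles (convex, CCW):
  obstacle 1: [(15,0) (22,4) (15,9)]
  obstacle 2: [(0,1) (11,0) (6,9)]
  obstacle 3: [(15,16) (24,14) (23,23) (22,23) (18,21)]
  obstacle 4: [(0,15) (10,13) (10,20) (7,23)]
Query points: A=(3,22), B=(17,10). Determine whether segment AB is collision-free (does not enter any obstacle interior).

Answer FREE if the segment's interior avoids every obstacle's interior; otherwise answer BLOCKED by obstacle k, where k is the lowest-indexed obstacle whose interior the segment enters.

Obstacle 1 [(15,0) (22,4) (15,9)]:
  edge (15,0)–(22,4): clear
  edge (22,4)–(15,9): clear
  edge (15,9)–(15,0): clear
  midpoint (10,16) outside
  → clear
Obstacle 2 [(0,1) (11,0) (6,9)]:
  edge (0,1)–(11,0): clear
  edge (11,0)–(6,9): clear
  edge (6,9)–(0,1): clear
  midpoint (10,16) outside
  → clear
Obstacle 3 [(15,16) (24,14) (23,23) (22,23) (18,21)]:
  edge (15,16)–(24,14): clear
  edge (24,14)–(23,23): clear
  edge (23,23)–(22,23): clear
  edge (22,23)–(18,21): clear
  edge (18,21)–(15,16): clear
  midpoint (10,16) outside
  → clear
Obstacle 4 [(0,15) (10,13) (10,20) (7,23)]:
  edge (0,15)–(10,13): clear
  edge (10,13)–(10,20): crosses AB
  edge (10,20)–(7,23): clear
  edge (7,23)–(0,15): crosses AB
  → BLOCKED

BLOCKED by obstacle 4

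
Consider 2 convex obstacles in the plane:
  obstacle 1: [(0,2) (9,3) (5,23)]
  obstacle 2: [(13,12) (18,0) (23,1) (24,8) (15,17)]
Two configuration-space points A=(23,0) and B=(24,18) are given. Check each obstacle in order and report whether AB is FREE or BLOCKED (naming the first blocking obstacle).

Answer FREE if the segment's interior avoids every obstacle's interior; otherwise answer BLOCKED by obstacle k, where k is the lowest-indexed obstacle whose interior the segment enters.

BLOCKED by obstacle 2

Obstacle 1 [(0,2) (9,3) (5,23)]:
  edge (0,2)–(9,3): clear
  edge (9,3)–(5,23): clear
  edge (5,23)–(0,2): clear
  midpoint (47/2,9) outside
  → clear
Obstacle 2 [(13,12) (18,0) (23,1) (24,8) (15,17)]:
  edge (13,12)–(18,0): clear
  edge (18,0)–(23,1): clear
  edge (23,1)–(24,8): crosses AB
  edge (24,8)–(15,17): crosses AB
  edge (15,17)–(13,12): clear
  → BLOCKED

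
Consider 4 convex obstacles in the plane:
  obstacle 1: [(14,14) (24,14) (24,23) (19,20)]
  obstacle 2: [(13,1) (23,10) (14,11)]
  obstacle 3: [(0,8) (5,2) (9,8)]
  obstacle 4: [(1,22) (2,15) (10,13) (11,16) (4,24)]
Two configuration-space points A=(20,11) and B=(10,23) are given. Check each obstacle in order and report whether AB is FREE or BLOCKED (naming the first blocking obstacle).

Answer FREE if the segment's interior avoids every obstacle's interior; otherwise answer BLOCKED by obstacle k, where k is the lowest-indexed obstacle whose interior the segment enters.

BLOCKED by obstacle 1

Obstacle 1 [(14,14) (24,14) (24,23) (19,20)]:
  edge (14,14)–(24,14): crosses AB
  edge (24,14)–(24,23): clear
  edge (24,23)–(19,20): clear
  edge (19,20)–(14,14): crosses AB
  → BLOCKED
Obstacle 2 [(13,1) (23,10) (14,11)]:
  edge (13,1)–(23,10): clear
  edge (23,10)–(14,11): clear
  edge (14,11)–(13,1): clear
  midpoint (15,17) outside
  → clear
Obstacle 3 [(0,8) (5,2) (9,8)]:
  edge (0,8)–(5,2): clear
  edge (5,2)–(9,8): clear
  edge (9,8)–(0,8): clear
  midpoint (15,17) outside
  → clear
Obstacle 4 [(1,22) (2,15) (10,13) (11,16) (4,24)]:
  edge (1,22)–(2,15): clear
  edge (2,15)–(10,13): clear
  edge (10,13)–(11,16): clear
  edge (11,16)–(4,24): clear
  edge (4,24)–(1,22): clear
  midpoint (15,17) outside
  → clear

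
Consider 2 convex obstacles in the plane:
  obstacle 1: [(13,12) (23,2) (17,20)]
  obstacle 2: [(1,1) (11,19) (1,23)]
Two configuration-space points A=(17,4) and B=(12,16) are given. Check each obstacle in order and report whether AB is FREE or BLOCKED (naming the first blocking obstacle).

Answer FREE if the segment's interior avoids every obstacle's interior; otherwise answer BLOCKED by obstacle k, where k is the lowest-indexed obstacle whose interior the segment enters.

Obstacle 1 [(13,12) (23,2) (17,20)]:
  edge (13,12)–(23,2): crosses AB
  edge (23,2)–(17,20): clear
  edge (17,20)–(13,12): crosses AB
  → BLOCKED
Obstacle 2 [(1,1) (11,19) (1,23)]:
  edge (1,1)–(11,19): clear
  edge (11,19)–(1,23): clear
  edge (1,23)–(1,1): clear
  midpoint (29/2,10) outside
  → clear

BLOCKED by obstacle 1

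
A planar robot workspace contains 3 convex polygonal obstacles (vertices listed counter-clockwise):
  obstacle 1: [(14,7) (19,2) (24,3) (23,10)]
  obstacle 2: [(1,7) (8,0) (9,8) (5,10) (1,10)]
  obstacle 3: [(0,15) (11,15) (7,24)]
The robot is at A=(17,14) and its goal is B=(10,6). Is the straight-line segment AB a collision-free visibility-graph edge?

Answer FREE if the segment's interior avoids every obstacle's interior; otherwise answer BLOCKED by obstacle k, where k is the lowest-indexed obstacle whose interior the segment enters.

Obstacle 1 [(14,7) (19,2) (24,3) (23,10)]:
  edge (14,7)–(19,2): clear
  edge (19,2)–(24,3): clear
  edge (24,3)–(23,10): clear
  edge (23,10)–(14,7): clear
  midpoint (27/2,10) outside
  → clear
Obstacle 2 [(1,7) (8,0) (9,8) (5,10) (1,10)]:
  edge (1,7)–(8,0): clear
  edge (8,0)–(9,8): clear
  edge (9,8)–(5,10): clear
  edge (5,10)–(1,10): clear
  edge (1,10)–(1,7): clear
  midpoint (27/2,10) outside
  → clear
Obstacle 3 [(0,15) (11,15) (7,24)]:
  edge (0,15)–(11,15): clear
  edge (11,15)–(7,24): clear
  edge (7,24)–(0,15): clear
  midpoint (27/2,10) outside
  → clear

FREE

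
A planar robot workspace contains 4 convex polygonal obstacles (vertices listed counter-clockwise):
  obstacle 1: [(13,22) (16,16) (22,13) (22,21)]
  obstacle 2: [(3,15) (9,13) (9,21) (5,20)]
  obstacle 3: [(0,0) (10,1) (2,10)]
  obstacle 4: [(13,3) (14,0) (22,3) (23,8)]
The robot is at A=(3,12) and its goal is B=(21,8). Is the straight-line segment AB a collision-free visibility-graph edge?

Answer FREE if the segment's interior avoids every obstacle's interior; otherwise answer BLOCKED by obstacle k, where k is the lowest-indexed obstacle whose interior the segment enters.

FREE

Obstacle 1 [(13,22) (16,16) (22,13) (22,21)]:
  edge (13,22)–(16,16): clear
  edge (16,16)–(22,13): clear
  edge (22,13)–(22,21): clear
  edge (22,21)–(13,22): clear
  midpoint (12,10) outside
  → clear
Obstacle 2 [(3,15) (9,13) (9,21) (5,20)]:
  edge (3,15)–(9,13): clear
  edge (9,13)–(9,21): clear
  edge (9,21)–(5,20): clear
  edge (5,20)–(3,15): clear
  midpoint (12,10) outside
  → clear
Obstacle 3 [(0,0) (10,1) (2,10)]:
  edge (0,0)–(10,1): clear
  edge (10,1)–(2,10): clear
  edge (2,10)–(0,0): clear
  midpoint (12,10) outside
  → clear
Obstacle 4 [(13,3) (14,0) (22,3) (23,8)]:
  edge (13,3)–(14,0): clear
  edge (14,0)–(22,3): clear
  edge (22,3)–(23,8): clear
  edge (23,8)–(13,3): clear
  midpoint (12,10) outside
  → clear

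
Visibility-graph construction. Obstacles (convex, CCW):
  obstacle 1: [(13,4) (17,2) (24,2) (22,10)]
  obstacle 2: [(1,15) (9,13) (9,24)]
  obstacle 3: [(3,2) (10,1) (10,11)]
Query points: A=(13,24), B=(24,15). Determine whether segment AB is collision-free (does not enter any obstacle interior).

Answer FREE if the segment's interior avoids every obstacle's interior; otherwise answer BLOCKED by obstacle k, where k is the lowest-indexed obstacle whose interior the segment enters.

FREE

Obstacle 1 [(13,4) (17,2) (24,2) (22,10)]:
  edge (13,4)–(17,2): clear
  edge (17,2)–(24,2): clear
  edge (24,2)–(22,10): clear
  edge (22,10)–(13,4): clear
  midpoint (37/2,39/2) outside
  → clear
Obstacle 2 [(1,15) (9,13) (9,24)]:
  edge (1,15)–(9,13): clear
  edge (9,13)–(9,24): clear
  edge (9,24)–(1,15): clear
  midpoint (37/2,39/2) outside
  → clear
Obstacle 3 [(3,2) (10,1) (10,11)]:
  edge (3,2)–(10,1): clear
  edge (10,1)–(10,11): clear
  edge (10,11)–(3,2): clear
  midpoint (37/2,39/2) outside
  → clear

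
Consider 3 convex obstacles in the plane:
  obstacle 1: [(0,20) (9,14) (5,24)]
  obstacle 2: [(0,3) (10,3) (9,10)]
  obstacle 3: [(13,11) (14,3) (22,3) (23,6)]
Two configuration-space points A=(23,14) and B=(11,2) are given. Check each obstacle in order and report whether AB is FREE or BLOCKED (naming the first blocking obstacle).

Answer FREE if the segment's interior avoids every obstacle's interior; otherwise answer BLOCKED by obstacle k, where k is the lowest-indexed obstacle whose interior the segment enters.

BLOCKED by obstacle 3

Obstacle 1 [(0,20) (9,14) (5,24)]:
  edge (0,20)–(9,14): clear
  edge (9,14)–(5,24): clear
  edge (5,24)–(0,20): clear
  midpoint (17,8) outside
  → clear
Obstacle 2 [(0,3) (10,3) (9,10)]:
  edge (0,3)–(10,3): clear
  edge (10,3)–(9,10): clear
  edge (9,10)–(0,3): clear
  midpoint (17,8) outside
  → clear
Obstacle 3 [(13,11) (14,3) (22,3) (23,6)]:
  edge (13,11)–(14,3): crosses AB
  edge (14,3)–(22,3): clear
  edge (22,3)–(23,6): clear
  edge (23,6)–(13,11): crosses AB
  → BLOCKED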